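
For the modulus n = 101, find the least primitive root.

2

φ(101) = 101 − 1 = 100 = 2^2 · 5^2.
Test candidates g = 2, 3, … against the prime factors q ∈ {2, 5} of φ(101): g is a generator iff g^(100/q) ≢ 1 for every such q.
g = 2: 2^50 ≡ 100; 2^20 ≡ 95 — none is 1, so 2 is a primitive root.
Hence the least primitive root of 101 is 2.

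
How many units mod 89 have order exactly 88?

40

φ(89) = 89 − 1 = 88 = 2^3 · 11.
(Z/89Z)^× is cyclic (|G| = 88); a cyclic group of order m has exactly φ(d) elements of each order d | m, and none otherwise.
88 = 2^3 · 11 divides 88, and φ(88) = 40.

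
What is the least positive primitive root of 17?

3

φ(17) = 17 − 1 = 16 = 2^4.
Test candidates g = 2, 3, … against the prime factors q ∈ {2} of φ(17): g is a generator iff g^(16/q) ≢ 1 for every such q.
g = 2: 2^8 ≡ 1 — hits 1, so not a primitive root.
g = 3: 3^8 ≡ 16 — none is 1, so 3 is a primitive root.
The smallest primitive root modulo 17 is 3.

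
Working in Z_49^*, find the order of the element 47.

42

The order of 47 must divide φ(49) = φ(7^2) = 7·(7−1) = 42 = 2 · 3 · 7.
Divisors of 42: 1, 2, 3, 6, 7, 14, 21, 42.
Compute 47^d (mod 49) for the divisors d until we hit 1:
47^1 ≡ 47 (mod 49)
47^2 ≡ 4 (mod 49)
47^3 ≡ 41 (mod 49)
47^6 ≡ 15 (mod 49)
47^7 ≡ 19 (mod 49)
47^14 ≡ 18 (mod 49)
47^21 ≡ 48 (mod 49)
47^42 ≡ 1 (mod 49) ✓
Therefore the multiplicative order of 47 modulo 49 is 42.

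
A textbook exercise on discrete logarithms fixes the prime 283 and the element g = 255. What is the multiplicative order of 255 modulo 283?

The order of 255 must divide φ(283) = 283 − 1 = 282 = 2 · 3 · 47.
Divisors of 282: 1, 2, 3, 6, 47, 94, 141, 282.
Test each divisor d:
255^1 ≡ 255 (mod 283)
255^2 ≡ 218 (mod 283)
255^3 ≡ 122 (mod 283)
255^6 ≡ 168 (mod 283)
255^47 ≡ 45 (mod 283)
255^94 ≡ 44 (mod 283)
255^141 ≡ 282 (mod 283)
255^282 ≡ 1 (mod 283) ✓
The smallest such exponent is 282, so the order of 255 is 282.

282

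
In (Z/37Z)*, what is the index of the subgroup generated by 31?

9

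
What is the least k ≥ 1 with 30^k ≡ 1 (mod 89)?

Since 30 ∈ (Z/89Z)^×, its order divides φ(89) = 89 − 1 = 88 = 2^3 · 11.
Divisors of 88: 1, 2, 4, 8, 11, 22, 44, 88.
Evaluate successive powers at the divisors of 88:
30^1 ≡ 30 (mod 89)
30^2 ≡ 10 (mod 89)
30^4 ≡ 11 (mod 89)
30^8 ≡ 32 (mod 89)
30^11 ≡ 77 (mod 89)
30^22 ≡ 55 (mod 89)
30^44 ≡ 88 (mod 89)
30^88 ≡ 1 (mod 89) ✓
Therefore the multiplicative order of 30 modulo 89 is 88.

88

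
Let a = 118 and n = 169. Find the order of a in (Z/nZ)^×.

The order of 118 must divide φ(169) = φ(13^2) = 13·(13−1) = 156 = 2^2 · 3 · 13.
Divisors of 156: 1, 2, 3, 4, 6, 12, 13, 26, 39, 52, 78, 156.
Compute 118^d (mod 169) for the divisors d until we hit 1:
118^1 ≡ 118 (mod 169)
118^2 ≡ 66 (mod 169)
118^3 ≡ 14 (mod 169)
118^4 ≡ 131 (mod 169)
118^6 ≡ 27 (mod 169)
118^12 ≡ 53 (mod 169)
118^13 ≡ 1 (mod 169) ✓
Hence ord(118) = 13.

13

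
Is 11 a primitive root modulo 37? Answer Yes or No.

φ(37) = 37 − 1 = 36 = 2^2 · 3^2.
11 is a primitive root mod 37 iff 11^(φ(37)/q) ≢ 1 for every prime q | φ(37), i.e. q ∈ {2, 3}.
11^18 ≡ 1 (mod 37)  [q = 2: ≡ 1 ✗]
11^12 ≡ 1 (mod 37)  [q = 3: ≡ 1 ✗]
11^18 ≡ 1 shows ord(11) | 18, strictly less than φ(37); not a primitive root.

No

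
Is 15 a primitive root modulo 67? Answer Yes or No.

φ(67) = 67 − 1 = 66 = 2 · 3 · 11.
It suffices to check that the order of 15 is not a proper divisor of 66: compute 15^(66/q) for q ∈ {2, 3, 11}.
15^33 ≡ 1 (mod 67)  [q = 2: ≡ 1 ✗]
15^22 ≡ 1 (mod 67)  [q = 3: ≡ 1 ✗]
15^6 ≡ 22 (mod 67)  [q = 11: ≢ 1 ✓]
15^33 ≡ 1 shows ord(15) | 33, strictly less than φ(67); not a primitive root.

No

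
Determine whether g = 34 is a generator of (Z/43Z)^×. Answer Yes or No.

φ(43) = 43 − 1 = 42 = 2 · 3 · 7.
34 is a primitive root mod 43 iff 34^(φ(43)/q) ≢ 1 for every prime q | φ(43), i.e. q ∈ {2, 3, 7}.
34^21 ≡ 42 (mod 43)  [q = 2: ≢ 1 ✓]
34^14 ≡ 6 (mod 43)  [q = 3: ≢ 1 ✓]
34^6 ≡ 4 (mod 43)  [q = 7: ≢ 1 ✓]
All checks pass, so 34 has order 42 and is a primitive root modulo 43.

Yes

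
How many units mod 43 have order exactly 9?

φ(43) = 43 − 1 = 42 = 2 · 3 · 7.
(Z/43Z)^× is cyclic (|G| = 42); a cyclic group of order m has exactly φ(d) elements of each order d | m, and none otherwise.
9 does not divide 42, so no element of (Z/43Z)^× has order 9.

0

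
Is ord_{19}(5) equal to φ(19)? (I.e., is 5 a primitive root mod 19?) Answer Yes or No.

φ(19) = 19 − 1 = 18 = 2 · 3^2.
5 is a primitive root mod 19 iff 5^(φ(19)/q) ≢ 1 for every prime q | φ(19), i.e. q ∈ {2, 3}.
5^9 ≡ 1 (mod 19)  [q = 2: ≡ 1 ✗]
5^6 ≡ 7 (mod 19)  [q = 3: ≢ 1 ✓]
Since 5^9 ≡ 1, the order of 5 divides 9 < 18, so 5 is not a primitive root.

No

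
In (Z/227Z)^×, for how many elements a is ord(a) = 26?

φ(227) = 227 − 1 = 226 = 2 · 113.
Since (Z/227Z)^× is cyclic of order 226, the number of elements of order d is φ(d) when d | 226 and 0 otherwise.
26 does not divide 226, so no element of (Z/227Z)^× has order 26.

0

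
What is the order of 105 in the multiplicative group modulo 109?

By Lagrange's theorem, ord_109(105) divides φ(109) = 109 − 1 = 108 = 2^2 · 3^3.
Divisors of 108: 1, 2, 3, 4, 6, 9, 12, 18, 27, 36, 54, 108.
Check 105^d mod 109 for each divisor in increasing order:
105^1 ≡ 105 (mod 109)
105^2 ≡ 16 (mod 109)
105^3 ≡ 45 (mod 109)
105^4 ≡ 38 (mod 109)
105^6 ≡ 63 (mod 109)
105^9 ≡ 1 (mod 109) ✓
Therefore the multiplicative order of 105 modulo 109 is 9.

9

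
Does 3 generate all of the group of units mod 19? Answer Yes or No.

φ(19) = 19 − 1 = 18 = 2 · 3^2.
3 is a primitive root mod 19 iff 3^(φ(19)/q) ≢ 1 for every prime q | φ(19), i.e. q ∈ {2, 3}.
3^9 ≡ 18 (mod 19)  [q = 2: ≢ 1 ✓]
3^6 ≡ 7 (mod 19)  [q = 3: ≢ 1 ✓]
All checks pass, so 3 has order 18 and is a primitive root modulo 19.

Yes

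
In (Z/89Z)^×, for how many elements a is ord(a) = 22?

10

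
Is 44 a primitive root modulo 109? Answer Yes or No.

φ(109) = 109 − 1 = 108 = 2^2 · 3^3.
It suffices to check that the order of 44 is not a proper divisor of 108: compute 44^(108/q) for q ∈ {2, 3}.
44^54 ≡ 108 (mod 109)  [q = 2: ≢ 1 ✓]
44^36 ≡ 45 (mod 109)  [q = 3: ≢ 1 ✓]
All checks pass, so 44 has order 108 and is a primitive root modulo 109.

Yes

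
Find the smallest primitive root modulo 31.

3

φ(31) = 31 − 1 = 30 = 2 · 3 · 5.
Test candidates g = 2, 3, … against the prime factors q ∈ {2, 3, 5} of φ(31): g is a generator iff g^(30/q) ≢ 1 for every such q.
g = 2: 2^15 ≡ 1 — hits 1, so not a primitive root.
g = 3: 3^15 ≡ 30; 3^10 ≡ 25; 3^6 ≡ 16 — none is 1, so 3 is a primitive root.
Hence the least primitive root of 31 is 3.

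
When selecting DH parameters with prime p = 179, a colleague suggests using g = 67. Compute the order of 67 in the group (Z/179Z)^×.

The order of 67 must divide φ(179) = 179 − 1 = 178 = 2 · 89.
Divisors of 178: 1, 2, 89, 178.
Check 67^d mod 179 for each divisor in increasing order:
67^1 ≡ 67 (mod 179)
67^2 ≡ 14 (mod 179)
67^89 ≡ 1 (mod 179) ✓
Therefore the multiplicative order of 67 modulo 179 is 89.

89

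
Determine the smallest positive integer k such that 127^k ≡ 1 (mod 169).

The order of 127 must divide φ(169) = φ(13^2) = 13·(13−1) = 156 = 2^2 · 3 · 13.
Divisors of 156: 1, 2, 3, 4, 6, 12, 13, 26, 39, 52, 78, 156.
Test each divisor d:
127^1 ≡ 127 (mod 169)
127^2 ≡ 74 (mod 169)
127^3 ≡ 103 (mod 169)
127^4 ≡ 68 (mod 169)
127^6 ≡ 131 (mod 169)
127^12 ≡ 92 (mod 169)
127^13 ≡ 23 (mod 169)
127^26 ≡ 22 (mod 169)
127^39 ≡ 168 (mod 169)
127^52 ≡ 146 (mod 169)
127^78 ≡ 1 (mod 169) ✓
The smallest such exponent is 78, so the order of 127 is 78.

78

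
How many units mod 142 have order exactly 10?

φ(142) = φ(2)·φ(71) = 1·70 = 70 = 2 · 5 · 7.
Since (Z/142Z)^× is cyclic of order 70, the number of elements of order d is φ(d) when d | 70 and 0 otherwise.
10 = 2 · 5 divides 70, and φ(10) = 4.

4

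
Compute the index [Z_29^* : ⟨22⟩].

2

The order of 22 must divide φ(29) = 29 − 1 = 28 = 2^2 · 7.
Divisors of 28: 1, 2, 4, 7, 14, 28.
Check 22^d mod 29 for each divisor in increasing order:
22^1 ≡ 22 (mod 29)
22^2 ≡ 20 (mod 29)
22^4 ≡ 23 (mod 29)
22^7 ≡ 28 (mod 29)
22^14 ≡ 1 (mod 29) ✓
Thus |⟨22⟩| = ord(22) = 14.
[(Z/29Z)^× : ⟨22⟩] = 28/14 = 2.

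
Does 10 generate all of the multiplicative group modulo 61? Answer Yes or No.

φ(61) = 61 − 1 = 60 = 2^2 · 3 · 5.
An element g generates (Z/61Z)^× iff g^(60/q) ≢ 1 (mod 61) for each prime q ∈ {2, 3, 5}.
10^30 ≡ 60 (mod 61)  [q = 2: ≢ 1 ✓]
10^20 ≡ 13 (mod 61)  [q = 3: ≢ 1 ✓]
10^12 ≡ 58 (mod 61)  [q = 5: ≢ 1 ✓]
All checks pass, so 10 has order 60 and is a primitive root modulo 61.

Yes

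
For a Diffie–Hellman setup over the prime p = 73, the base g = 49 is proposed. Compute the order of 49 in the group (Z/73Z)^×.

The order of 49 must divide φ(73) = 73 − 1 = 72 = 2^3 · 3^2.
Divisors of 72: 1, 2, 3, 4, 6, 8, 9, 12, 18, 24, 36, 72.
Evaluate successive powers at the divisors of 72:
49^1 ≡ 49 (mod 73)
49^2 ≡ 65 (mod 73)
49^3 ≡ 46 (mod 73)
49^4 ≡ 64 (mod 73)
49^6 ≡ 72 (mod 73)
49^8 ≡ 8 (mod 73)
49^9 ≡ 27 (mod 73)
49^12 ≡ 1 (mod 73) ✓
Therefore the multiplicative order of 49 modulo 73 is 12.

12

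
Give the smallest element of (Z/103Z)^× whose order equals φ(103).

5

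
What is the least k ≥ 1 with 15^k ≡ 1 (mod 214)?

ord(15) | φ(214) = φ(2)·φ(107) = 1·106 = 106 = 2 · 53.
Divisors of 106: 1, 2, 53, 106.
Evaluate successive powers at the divisors of 106:
15^1 ≡ 15 (mod 214)
15^2 ≡ 11 (mod 214)
15^53 ≡ 213 (mod 214)
15^106 ≡ 1 (mod 214) ✓
Hence ord(15) = 106.

106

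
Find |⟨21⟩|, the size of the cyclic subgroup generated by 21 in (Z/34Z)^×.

4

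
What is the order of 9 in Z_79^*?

Since 9 ∈ (Z/79Z)^×, its order divides φ(79) = 79 − 1 = 78 = 2 · 3 · 13.
Divisors of 78: 1, 2, 3, 6, 13, 26, 39, 78.
Check 9^d mod 79 for each divisor in increasing order:
9^1 ≡ 9 (mod 79)
9^2 ≡ 2 (mod 79)
9^3 ≡ 18 (mod 79)
9^6 ≡ 8 (mod 79)
9^13 ≡ 23 (mod 79)
9^26 ≡ 55 (mod 79)
9^39 ≡ 1 (mod 79) ✓
The smallest such exponent is 39, so the order of 9 is 39.

39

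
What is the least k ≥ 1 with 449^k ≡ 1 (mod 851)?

396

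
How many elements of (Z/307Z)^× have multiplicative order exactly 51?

32

φ(307) = 307 − 1 = 306 = 2 · 3^2 · 17.
(Z/307Z)^× is cyclic (|G| = 306); a cyclic group of order m has exactly φ(d) elements of each order d | m, and none otherwise.
51 = 3 · 17 divides 306, and φ(51) = 32.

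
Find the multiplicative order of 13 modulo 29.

14

By Lagrange's theorem, ord_29(13) divides φ(29) = 29 − 1 = 28 = 2^2 · 7.
Divisors of 28: 1, 2, 4, 7, 14, 28.
Compute 13^d (mod 29) for the divisors d until we hit 1:
13^1 ≡ 13
13^2 ≡ 24
13^4 ≡ 25
13^7 ≡ 28
13^14 ≡ 1
The smallest such exponent is 14, so the order of 13 is 14.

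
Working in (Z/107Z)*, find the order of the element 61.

53

ord(61) | φ(107) = 107 − 1 = 106 = 2 · 53.
Divisors of 106: 1, 2, 53, 106.
Evaluate successive powers at the divisors of 106:
61^1 ≡ 61
61^2 ≡ 83
61^53 ≡ 1
Hence ord(61) = 53.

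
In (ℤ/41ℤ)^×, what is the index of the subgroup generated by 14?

5

The order of 14 must divide φ(41) = 41 − 1 = 40 = 2^3 · 5.
Divisors of 40: 1, 2, 4, 5, 8, 10, 20, 40.
Test each divisor d:
14^1 ≡ 14 (mod 41)
14^2 ≡ 32 (mod 41)
14^4 ≡ 40 (mod 41)
14^5 ≡ 27 (mod 41)
14^8 ≡ 1 (mod 41) ✓
The order of 14 is 8, so the subgroup it generates has 8 elements.
Index = |(Z/41Z)^×| / |⟨14⟩| = 40 / 8 = 5.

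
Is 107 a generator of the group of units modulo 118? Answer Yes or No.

φ(118) = φ(2)·φ(59) = 1·58 = 58 = 2 · 29.
It suffices to check that the order of 107 is not a proper divisor of 58: compute 107^(58/q) for q ∈ {2, 29}.
107^29 ≡ 1 (mod 118)  [q = 2: ≡ 1 ✗]
107^2 ≡ 3 (mod 118)  [q = 29: ≢ 1 ✓]
The check at q = 2 fails, so 107 generates a proper subgroup.

No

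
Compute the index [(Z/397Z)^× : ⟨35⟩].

66

By Lagrange's theorem, ord_397(35) divides φ(397) = 397 − 1 = 396 = 2^2 · 3^2 · 11.
Divisors of 396: 1, 2, 3, 4, 6, 9, 11, 12, 18, 22, 33, 36, 44, 66, 99, 132, 198, 396.
Test each divisor d:
35^1 ≡ 35 (mod 397)
35^2 ≡ 34 (mod 397)
35^3 ≡ 396 (mod 397)
35^4 ≡ 362 (mod 397)
35^6 ≡ 1 (mod 397) ✓
The order of 35 is 6, so the subgroup it generates has 6 elements.
Index = |(Z/397Z)^×| / |⟨35⟩| = 396 / 6 = 66.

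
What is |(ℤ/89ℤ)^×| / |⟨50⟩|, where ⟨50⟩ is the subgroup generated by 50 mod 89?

Since 50 ∈ (Z/89Z)^×, its order divides φ(89) = 89 − 1 = 88 = 2^3 · 11.
Divisors of 88: 1, 2, 4, 8, 11, 22, 44, 88.
Evaluate successive powers at the divisors of 88:
50^1 ≡ 50 (mod 89)
50^2 ≡ 8 (mod 89)
50^4 ≡ 64 (mod 89)
50^8 ≡ 2 (mod 89)
50^11 ≡ 88 (mod 89)
50^22 ≡ 1 (mod 89) ✓
So ord_89(50) = 22, hence |⟨50⟩| = 22.
[(Z/89Z)^× : ⟨50⟩] = 88/22 = 4.

4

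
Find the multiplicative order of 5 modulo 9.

ord(5) | φ(9) = φ(3^2) = 3·(3−1) = 6 = 2 · 3.
Divisors of 6: 1, 2, 3, 6.
Compute 5^d (mod 9) for the divisors d until we hit 1:
5^1 ≡ 5 (mod 9)
5^2 ≡ 7 (mod 9)
5^3 ≡ 8 (mod 9)
5^6 ≡ 1 (mod 9) ✓
The smallest such exponent is 6, so the order of 5 is 6.

6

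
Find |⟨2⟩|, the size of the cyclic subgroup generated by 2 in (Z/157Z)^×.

ord(2) | φ(157) = 157 − 1 = 156 = 2^2 · 3 · 13.
Divisors of 156: 1, 2, 3, 4, 6, 12, 13, 26, 39, 52, 78, 156.
Evaluate successive powers at the divisors of 156:
2^1 ≡ 2
2^2 ≡ 4
2^3 ≡ 8
2^4 ≡ 16
2^6 ≡ 64
2^12 ≡ 14
2^13 ≡ 28
2^26 ≡ 156
2^39 ≡ 129
2^52 ≡ 1
The smallest such exponent is 52, so the order of 2 is 52.

52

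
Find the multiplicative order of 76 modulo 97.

The order of 76 must divide φ(97) = 97 − 1 = 96 = 2^5 · 3.
Divisors of 96: 1, 2, 3, 4, 6, 8, 12, 16, 24, 32, 48, 96.
Test each divisor d:
76^1 ≡ 76 (mod 97)
76^2 ≡ 53 (mod 97)
76^3 ≡ 51 (mod 97)
76^4 ≡ 93 (mod 97)
76^6 ≡ 79 (mod 97)
76^8 ≡ 16 (mod 97)
76^12 ≡ 33 (mod 97)
76^16 ≡ 62 (mod 97)
76^24 ≡ 22 (mod 97)
76^32 ≡ 61 (mod 97)
76^48 ≡ 96 (mod 97)
76^96 ≡ 1 (mod 97) ✓
The smallest such exponent is 96, so the order of 76 is 96.

96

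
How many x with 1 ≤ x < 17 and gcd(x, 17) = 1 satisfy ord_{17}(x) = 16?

8

φ(17) = 17 − 1 = 16 = 2^4.
(Z/17Z)^× is cyclic (|G| = 16); a cyclic group of order m has exactly φ(d) elements of each order d | m, and none otherwise.
16 = 2^4 divides 16, and φ(16) = 8.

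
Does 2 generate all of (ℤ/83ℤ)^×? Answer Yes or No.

φ(83) = 83 − 1 = 82 = 2 · 41.
Test 2^(82/q) mod 83 for each prime factor q of 82:
2^41 ≡ 82 (mod 83)  [q = 2: ≢ 1 ✓]
2^2 ≡ 4 (mod 83)  [q = 41: ≢ 1 ✓]
All checks pass, so 2 has order 82 and is a primitive root modulo 83.

Yes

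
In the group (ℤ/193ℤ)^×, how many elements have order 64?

32

φ(193) = 193 − 1 = 192 = 2^6 · 3.
In a cyclic group of order 192, there are φ(d) elements of order d for each divisor d of 192, and zero for non-divisors.
64 = 2^6 divides 192, and φ(64) = 32.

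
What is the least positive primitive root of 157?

5

φ(157) = 157 − 1 = 156 = 2^2 · 3 · 13.
g is a primitive root iff g^(156/q) ≢ 1 (mod 157) for each prime q ∈ {2, 3, 13}.
g = 2: 2^78 ≡ 156; 2^52 ≡ 1 — hits 1, so not a primitive root.
g = 3: 3^78 ≡ 1 — hits 1, so not a primitive root.
g = 4: 4^78 ≡ 1 — hits 1, so not a primitive root.
g = 5: 5^78 ≡ 156; 5^52 ≡ 12; 5^12 ≡ 130 — none is 1, so 5 is a primitive root.
The smallest primitive root modulo 157 is 5.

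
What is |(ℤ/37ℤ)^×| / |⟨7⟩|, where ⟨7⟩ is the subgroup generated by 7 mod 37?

Since 7 ∈ (Z/37Z)^×, its order divides φ(37) = 37 − 1 = 36 = 2^2 · 3^2.
Divisors of 36: 1, 2, 3, 4, 6, 9, 12, 18, 36.
Check 7^d mod 37 for each divisor in increasing order:
7^1 ≡ 7
7^2 ≡ 12
7^3 ≡ 10
7^4 ≡ 33
7^6 ≡ 26
7^9 ≡ 1
The order of 7 is 9, so the subgroup it generates has 9 elements.
[(Z/37Z)^× : ⟨7⟩] = 36/9 = 4.

4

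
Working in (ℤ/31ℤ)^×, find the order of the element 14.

By Lagrange's theorem, ord_31(14) divides φ(31) = 31 − 1 = 30 = 2 · 3 · 5.
Divisors of 30: 1, 2, 3, 5, 6, 10, 15, 30.
Check 14^d mod 31 for each divisor in increasing order:
14^1 ≡ 14 (mod 31)
14^2 ≡ 10 (mod 31)
14^3 ≡ 16 (mod 31)
14^5 ≡ 5 (mod 31)
14^6 ≡ 8 (mod 31)
14^10 ≡ 25 (mod 31)
14^15 ≡ 1 (mod 31) ✓
Hence ord(14) = 15.

15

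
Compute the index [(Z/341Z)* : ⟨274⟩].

The order of 274 must divide φ(341) = φ(11·31) = (11−1)·(31−1) = 10·30 = 300 = 2^2 · 3 · 5^2.
Divisors of 300: 1, 2, 3, 4, 5, 6, 10, 12, 15, 20, 25, 30, 50, 60, 75, 100, 150, 300.
Compute 274^d (mod 341) for the divisors d until we hit 1:
274^1 ≡ 274 (mod 341)
274^2 ≡ 56 (mod 341)
274^3 ≡ 340 (mod 341)
274^4 ≡ 67 (mod 341)
274^5 ≡ 285 (mod 341)
274^6 ≡ 1 (mod 341) ✓
Thus |⟨274⟩| = ord(274) = 6.
The index is φ(341) / ord(274) = 300 / 6 = 50.

50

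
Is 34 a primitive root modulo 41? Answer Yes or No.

Yes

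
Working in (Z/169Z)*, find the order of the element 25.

The order of 25 must divide φ(169) = φ(13^2) = 13·(13−1) = 156 = 2^2 · 3 · 13.
Divisors of 156: 1, 2, 3, 4, 6, 12, 13, 26, 39, 52, 78, 156.
Compute 25^d (mod 169) for the divisors d until we hit 1:
25^1 ≡ 25 (mod 169)
25^2 ≡ 118 (mod 169)
25^3 ≡ 77 (mod 169)
25^4 ≡ 66 (mod 169)
25^6 ≡ 14 (mod 169)
25^12 ≡ 27 (mod 169)
25^13 ≡ 168 (mod 169)
25^26 ≡ 1 (mod 169) ✓
The smallest such exponent is 26, so the order of 25 is 26.

26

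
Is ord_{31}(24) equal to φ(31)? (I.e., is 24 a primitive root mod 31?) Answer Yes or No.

Yes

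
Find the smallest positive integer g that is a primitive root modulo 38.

3

φ(38) = φ(2)·φ(19) = 1·18 = 18 = 2 · 3^2.
g is a primitive root iff g^(18/q) ≢ 1 (mod 38) for each prime q ∈ {2, 3}.
g = 2: gcd(2, 38) = 2 > 1, not a unit — skip.
g = 3: 3^9 ≡ 37; 3^6 ≡ 7 — none is 1, so 3 is a primitive root.
The smallest primitive root modulo 38 is 3.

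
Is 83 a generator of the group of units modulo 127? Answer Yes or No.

Yes

φ(127) = 127 − 1 = 126 = 2 · 3^2 · 7.
It suffices to check that the order of 83 is not a proper divisor of 126: compute 83^(126/q) for q ∈ {2, 3, 7}.
83^63 ≡ 126 (mod 127)  [q = 2: ≢ 1 ✓]
83^42 ≡ 19 (mod 127)  [q = 3: ≢ 1 ✓]
83^18 ≡ 16 (mod 127)  [q = 7: ≢ 1 ✓]
All checks pass, so 83 has order 126 and is a primitive root modulo 127.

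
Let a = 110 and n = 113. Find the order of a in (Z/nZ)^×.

112

ord(110) | φ(113) = 113 − 1 = 112 = 2^4 · 7.
Divisors of 112: 1, 2, 4, 7, 8, 14, 16, 28, 56, 112.
Check 110^d mod 113 for each divisor in increasing order:
110^1 ≡ 110 (mod 113)
110^2 ≡ 9 (mod 113)
110^4 ≡ 81 (mod 113)
110^7 ≡ 73 (mod 113)
110^8 ≡ 7 (mod 113)
110^14 ≡ 18 (mod 113)
110^16 ≡ 49 (mod 113)
110^28 ≡ 98 (mod 113)
110^56 ≡ 112 (mod 113)
110^112 ≡ 1 (mod 113) ✓
The smallest such exponent is 112, so the order of 110 is 112.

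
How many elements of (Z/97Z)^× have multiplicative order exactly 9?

φ(97) = 97 − 1 = 96 = 2^5 · 3.
In a cyclic group of order 96, there are φ(d) elements of order d for each divisor d of 96, and zero for non-divisors.
Here 96 is not a multiple of 9, so there are no elements of order 9.

0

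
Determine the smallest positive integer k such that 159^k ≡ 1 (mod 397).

396

The order of 159 must divide φ(397) = 397 − 1 = 396 = 2^2 · 3^2 · 11.
Divisors of 396: 1, 2, 3, 4, 6, 9, 11, 12, 18, 22, 33, 36, 44, 66, 99, 132, 198, 396.
Compute 159^d (mod 397) for the divisors d until we hit 1:
159^1 ≡ 159
159^2 ≡ 270
159^3 ≡ 54
159^4 ≡ 249
159^6 ≡ 137
159^9 ≡ 252
159^11 ≡ 153
159^12 ≡ 110
159^18 ≡ 381
159^22 ≡ 383
159^33 ≡ 240
159^36 ≡ 256
159^44 ≡ 196
159^66 ≡ 35
159^99 ≡ 63
159^132 ≡ 34
159^198 ≡ 396
159^396 ≡ 1
Hence ord(159) = 396.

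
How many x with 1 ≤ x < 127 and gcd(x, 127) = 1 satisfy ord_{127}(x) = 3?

2

φ(127) = 127 − 1 = 126 = 2 · 3^2 · 7.
In a cyclic group of order 126, there are φ(d) elements of order d for each divisor d of 126, and zero for non-divisors.
3 | 126, and φ(3) = 3 − 1 = 2.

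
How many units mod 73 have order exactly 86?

0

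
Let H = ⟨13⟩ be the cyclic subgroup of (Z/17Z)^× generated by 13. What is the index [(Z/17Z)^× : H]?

4

ord(13) | φ(17) = 17 − 1 = 16 = 2^4.
Divisors of 16: 1, 2, 4, 8, 16.
Compute 13^d (mod 17) for the divisors d until we hit 1:
13^1 ≡ 13 (mod 17)
13^2 ≡ 16 (mod 17)
13^4 ≡ 1 (mod 17) ✓
So ord_17(13) = 4, hence |⟨13⟩| = 4.
Index = |(Z/17Z)^×| / |⟨13⟩| = 16 / 4 = 4.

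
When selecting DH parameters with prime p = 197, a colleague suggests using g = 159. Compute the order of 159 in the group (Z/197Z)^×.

The order of 159 must divide φ(197) = 197 − 1 = 196 = 2^2 · 7^2.
Divisors of 196: 1, 2, 4, 7, 14, 28, 49, 98, 196.
Compute 159^d (mod 197) for the divisors d until we hit 1:
159^1 ≡ 159 (mod 197)
159^2 ≡ 65 (mod 197)
159^4 ≡ 88 (mod 197)
159^7 ≡ 128 (mod 197)
159^14 ≡ 33 (mod 197)
159^28 ≡ 104 (mod 197)
159^49 ≡ 183 (mod 197)
159^98 ≡ 196 (mod 197)
159^196 ≡ 1 (mod 197) ✓
The smallest such exponent is 196, so the order of 159 is 196.

196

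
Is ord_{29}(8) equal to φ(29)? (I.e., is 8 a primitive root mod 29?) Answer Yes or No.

Yes

φ(29) = 29 − 1 = 28 = 2^2 · 7.
Test 8^(28/q) mod 29 for each prime factor q of 28:
8^14 ≡ 28 (mod 29)  [q = 2: ≢ 1 ✓]
8^4 ≡ 7 (mod 29)  [q = 7: ≢ 1 ✓]
Every test exponent gives a nontrivial residue, hence 8 generates the full group.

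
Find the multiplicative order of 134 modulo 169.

The order of 134 must divide φ(169) = φ(13^2) = 13·(13−1) = 156 = 2^2 · 3 · 13.
Divisors of 156: 1, 2, 3, 4, 6, 12, 13, 26, 39, 52, 78, 156.
Evaluate successive powers at the divisors of 156:
134^1 ≡ 134
134^2 ≡ 42
134^3 ≡ 51
134^4 ≡ 74
134^6 ≡ 66
134^12 ≡ 131
134^13 ≡ 147
134^26 ≡ 146
134^39 ≡ 168
134^52 ≡ 22
134^78 ≡ 1
Therefore the multiplicative order of 134 modulo 169 is 78.

78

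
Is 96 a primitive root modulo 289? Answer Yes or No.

φ(289) = φ(17^2) = 17·(17−1) = 272 = 2^4 · 17.
An element g generates (Z/289Z)^× iff g^(272/q) ≢ 1 (mod 289) for each prime q ∈ {2, 17}.
96^136 ≡ 288 (mod 289)  [q = 2: ≢ 1 ✓]
96^16 ≡ 120 (mod 289)  [q = 17: ≢ 1 ✓]
None equal 1, so ord_289(96) = 272: 96 is a primitive root.

Yes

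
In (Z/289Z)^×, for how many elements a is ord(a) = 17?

φ(289) = φ(17^2) = 17·(17−1) = 272 = 2^4 · 17.
(Z/289Z)^× is cyclic (|G| = 272); a cyclic group of order m has exactly φ(d) elements of each order d | m, and none otherwise.
17 | 272, and φ(17) = 17 − 1 = 16.

16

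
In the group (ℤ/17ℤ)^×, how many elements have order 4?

2

φ(17) = 17 − 1 = 16 = 2^4.
In a cyclic group of order 16, there are φ(d) elements of order d for each divisor d of 16, and zero for non-divisors.
4 = 2^2 divides 16, and φ(4) = 2.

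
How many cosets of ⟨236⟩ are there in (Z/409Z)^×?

1

ord(236) | φ(409) = 409 − 1 = 408 = 2^3 · 3 · 17.
Divisors of 408: 1, 2, 3, 4, 6, 8, 12, 17, 24, 34, 51, 68, 102, 136, 204, 408.
Evaluate successive powers at the divisors of 408:
236^1 ≡ 236
236^2 ≡ 72
236^3 ≡ 223
236^4 ≡ 276
236^6 ≡ 240
236^8 ≡ 102
236^12 ≡ 340
236^17 ≡ 117
236^24 ≡ 262
236^34 ≡ 192
236^51 ≡ 378
236^68 ≡ 54
236^102 ≡ 143
236^136 ≡ 53
236^204 ≡ 408
236^408 ≡ 1
So ord_409(236) = 408, hence |⟨236⟩| = 408.
[(Z/409Z)^× : ⟨236⟩] = 408/408 = 1.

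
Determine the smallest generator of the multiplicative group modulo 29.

φ(29) = 29 − 1 = 28 = 2^2 · 7.
Test candidates g = 2, 3, … against the prime factors q ∈ {2, 7} of φ(29): g is a generator iff g^(28/q) ≢ 1 for every such q.
g = 2: 2^14 ≡ 28; 2^4 ≡ 16 — none is 1, so 2 is a primitive root.
The smallest primitive root modulo 29 is 2.

2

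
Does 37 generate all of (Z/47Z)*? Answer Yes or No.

No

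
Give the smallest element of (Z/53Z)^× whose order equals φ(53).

2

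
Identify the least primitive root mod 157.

φ(157) = 157 − 1 = 156 = 2^2 · 3 · 13.
g is a primitive root iff g^(156/q) ≢ 1 (mod 157) for each prime q ∈ {2, 3, 13}.
g = 2: 2^78 ≡ 156; 2^52 ≡ 1 — hits 1, so not a primitive root.
g = 3: 3^78 ≡ 1 — hits 1, so not a primitive root.
g = 4: 4^78 ≡ 1 — hits 1, so not a primitive root.
g = 5: 5^78 ≡ 156; 5^52 ≡ 12; 5^12 ≡ 130 — none is 1, so 5 is a primitive root.
The smallest primitive root modulo 157 is 5.

5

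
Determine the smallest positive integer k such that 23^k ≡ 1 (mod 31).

10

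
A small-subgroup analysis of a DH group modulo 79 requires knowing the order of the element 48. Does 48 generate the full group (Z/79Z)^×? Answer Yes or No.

Yes

φ(79) = 79 − 1 = 78 = 2 · 3 · 13.
Test 48^(78/q) mod 79 for each prime factor q of 78:
48^39 ≡ 78 (mod 79)  [q = 2: ≢ 1 ✓]
48^26 ≡ 55 (mod 79)  [q = 3: ≢ 1 ✓]
48^6 ≡ 64 (mod 79)  [q = 13: ≢ 1 ✓]
None equal 1, so ord_79(48) = 78: 48 is a primitive root.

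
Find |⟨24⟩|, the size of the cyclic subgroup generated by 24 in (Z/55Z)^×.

10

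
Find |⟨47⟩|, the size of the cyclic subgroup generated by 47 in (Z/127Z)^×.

ord(47) | φ(127) = 127 − 1 = 126 = 2 · 3^2 · 7.
Divisors of 126: 1, 2, 3, 6, 7, 9, 14, 18, 21, 42, 63, 126.
Test each divisor d:
47^1 ≡ 47
47^2 ≡ 50
47^3 ≡ 64
47^6 ≡ 32
47^7 ≡ 107
47^9 ≡ 16
47^14 ≡ 19
47^18 ≡ 2
47^21 ≡ 1
The smallest such exponent is 21, so the order of 47 is 21.

21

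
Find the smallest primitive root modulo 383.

5

φ(383) = 383 − 1 = 382 = 2 · 191.
g is a primitive root iff g^(382/q) ≢ 1 (mod 383) for each prime q ∈ {2, 191}.
g = 2: 2^191 ≡ 1 — hits 1, so not a primitive root.
g = 3: 3^191 ≡ 1 — hits 1, so not a primitive root.
g = 4: 4^191 ≡ 1 — hits 1, so not a primitive root.
g = 5: 5^191 ≡ 382; 5^2 ≡ 25 — none is 1, so 5 is a primitive root.
So 5 is the smallest generator of (Z/383Z)^×.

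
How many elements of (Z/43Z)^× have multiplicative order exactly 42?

φ(43) = 43 − 1 = 42 = 2 · 3 · 7.
(Z/43Z)^× is cyclic (|G| = 42); a cyclic group of order m has exactly φ(d) elements of each order d | m, and none otherwise.
42 = 2 · 3 · 7 divides 42, and φ(42) = 12.

12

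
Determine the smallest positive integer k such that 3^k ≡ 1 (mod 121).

ord(3) | φ(121) = φ(11^2) = 11·(11−1) = 110 = 2 · 5 · 11.
Divisors of 110: 1, 2, 5, 10, 11, 22, 55, 110.
Compute 3^d (mod 121) for the divisors d until we hit 1:
3^1 ≡ 3 (mod 121)
3^2 ≡ 9 (mod 121)
3^5 ≡ 1 (mod 121) ✓
Hence ord(3) = 5.

5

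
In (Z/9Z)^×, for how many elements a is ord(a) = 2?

φ(9) = φ(3^2) = 3·(3−1) = 6 = 2 · 3.
Since (Z/9Z)^× is cyclic of order 6, the number of elements of order d is φ(d) when d | 6 and 0 otherwise.
2 | 6, and φ(2) = 2 − 1 = 1.

1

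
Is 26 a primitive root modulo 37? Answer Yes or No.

φ(37) = 37 − 1 = 36 = 2^2 · 3^2.
26 is a primitive root mod 37 iff 26^(φ(37)/q) ≢ 1 for every prime q | φ(37), i.e. q ∈ {2, 3}.
26^18 ≡ 1 (mod 37)  [q = 2: ≡ 1 ✗]
26^12 ≡ 1 (mod 37)  [q = 3: ≡ 1 ✗]
26^18 ≡ 1 shows ord(26) | 18, strictly less than φ(37); not a primitive root.

No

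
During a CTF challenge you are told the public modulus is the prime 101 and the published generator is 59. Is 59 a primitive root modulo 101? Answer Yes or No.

φ(101) = 101 − 1 = 100 = 2^2 · 5^2.
It suffices to check that the order of 59 is not a proper divisor of 100: compute 59^(100/q) for q ∈ {2, 5}.
59^50 ≡ 100 (mod 101)  [q = 2: ≢ 1 ✓]
59^20 ≡ 84 (mod 101)  [q = 5: ≢ 1 ✓]
Every test exponent gives a nontrivial residue, hence 59 generates the full group.

Yes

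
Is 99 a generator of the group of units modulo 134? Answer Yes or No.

Yes

φ(134) = φ(2)·φ(67) = 1·66 = 66 = 2 · 3 · 11.
An element g generates (Z/134Z)^× iff g^(66/q) ≢ 1 (mod 134) for each prime q ∈ {2, 3, 11}.
99^33 ≡ 133 (mod 134)  [q = 2: ≢ 1 ✓]
99^22 ≡ 29 (mod 134)  [q = 3: ≢ 1 ✓]
99^6 ≡ 25 (mod 134)  [q = 11: ≢ 1 ✓]
All checks pass, so 99 has order 66 and is a primitive root modulo 134.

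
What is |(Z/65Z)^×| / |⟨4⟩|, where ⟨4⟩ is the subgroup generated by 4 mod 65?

8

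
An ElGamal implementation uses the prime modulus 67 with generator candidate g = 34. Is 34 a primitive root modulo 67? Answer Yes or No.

φ(67) = 67 − 1 = 66 = 2 · 3 · 11.
34 is a primitive root mod 67 iff 34^(φ(67)/q) ≢ 1 for every prime q | φ(67), i.e. q ∈ {2, 3, 11}.
34^33 ≡ 66 (mod 67)  [q = 2: ≢ 1 ✓]
34^22 ≡ 29 (mod 67)  [q = 3: ≢ 1 ✓]
34^6 ≡ 22 (mod 67)  [q = 11: ≢ 1 ✓]
None equal 1, so ord_67(34) = 66: 34 is a primitive root.

Yes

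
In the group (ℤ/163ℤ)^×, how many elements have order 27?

18

φ(163) = 163 − 1 = 162 = 2 · 3^4.
(Z/163Z)^× is cyclic (|G| = 162); a cyclic group of order m has exactly φ(d) elements of each order d | m, and none otherwise.
27 = 3^3 divides 162, and φ(27) = 18.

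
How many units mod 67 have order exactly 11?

10

φ(67) = 67 − 1 = 66 = 2 · 3 · 11.
In a cyclic group of order 66, there are φ(d) elements of order d for each divisor d of 66, and zero for non-divisors.
11 | 66, and φ(11) = 11 − 1 = 10.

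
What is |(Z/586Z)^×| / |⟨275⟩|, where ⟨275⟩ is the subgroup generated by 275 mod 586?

1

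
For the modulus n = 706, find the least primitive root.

φ(706) = φ(2)·φ(353) = 1·352 = 352 = 2^5 · 11.
Test candidates g = 2, 3, … against the prime factors q ∈ {2, 11} of φ(706): g is a generator iff g^(352/q) ≢ 1 for every such q.
g = 2: gcd(2, 706) = 2 > 1, not a unit — skip.
g = 3: 3^176 ≡ 705; 3^32 ≡ 493 — none is 1, so 3 is a primitive root.
Hence the least primitive root of 706 is 3.

3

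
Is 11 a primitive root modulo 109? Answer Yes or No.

φ(109) = 109 − 1 = 108 = 2^2 · 3^3.
11 is a primitive root mod 109 iff 11^(φ(109)/q) ≢ 1 for every prime q | φ(109), i.e. q ∈ {2, 3}.
11^54 ≡ 108 (mod 109)  [q = 2: ≢ 1 ✓]
11^36 ≡ 45 (mod 109)  [q = 3: ≢ 1 ✓]
Every test exponent gives a nontrivial residue, hence 11 generates the full group.

Yes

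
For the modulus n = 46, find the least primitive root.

φ(46) = φ(2)·φ(23) = 1·22 = 22 = 2 · 11.
Test candidates g = 2, 3, … against the prime factors q ∈ {2, 11} of φ(46): g is a generator iff g^(22/q) ≢ 1 for every such q.
g = 2: gcd(2, 46) = 2 > 1, not a unit — skip.
g = 3: 3^11 ≡ 1 — hits 1, so not a primitive root.
g = 4: gcd(4, 46) = 2 > 1, not a unit — skip.
g = 5: 5^11 ≡ 45; 5^2 ≡ 25 — none is 1, so 5 is a primitive root.
Hence the least primitive root of 46 is 5.

5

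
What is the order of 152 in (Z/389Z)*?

388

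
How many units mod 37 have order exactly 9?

6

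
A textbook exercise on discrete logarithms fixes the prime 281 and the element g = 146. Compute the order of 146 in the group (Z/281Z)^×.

40

The order of 146 must divide φ(281) = 281 − 1 = 280 = 2^3 · 5 · 7.
Divisors of 280: 1, 2, 4, 5, 7, 8, 10, 14, 20, 28, 35, 40, 56, 70, 140, 280.
Compute 146^d (mod 281) for the divisors d until we hit 1:
146^1 ≡ 146 (mod 281)
146^2 ≡ 241 (mod 281)
146^4 ≡ 195 (mod 281)
146^5 ≡ 89 (mod 281)
146^7 ≡ 93 (mod 281)
146^8 ≡ 90 (mod 281)
146^10 ≡ 53 (mod 281)
146^14 ≡ 219 (mod 281)
146^20 ≡ 280 (mod 281)
146^28 ≡ 191 (mod 281)
146^35 ≡ 60 (mod 281)
146^40 ≡ 1 (mod 281) ✓
The smallest such exponent is 40, so the order of 146 is 40.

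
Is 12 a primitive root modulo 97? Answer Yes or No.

No

φ(97) = 97 − 1 = 96 = 2^5 · 3.
12 is a primitive root mod 97 iff 12^(φ(97)/q) ≢ 1 for every prime q | φ(97), i.e. q ∈ {2, 3}.
12^48 ≡ 1 (mod 97)  [q = 2: ≡ 1 ✗]
12^32 ≡ 1 (mod 97)  [q = 3: ≡ 1 ✗]
Since 12^48 ≡ 1, the order of 12 divides 48 < 96, so 12 is not a primitive root.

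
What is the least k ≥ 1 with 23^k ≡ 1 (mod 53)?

4

By Lagrange's theorem, ord_53(23) divides φ(53) = 53 − 1 = 52 = 2^2 · 13.
Divisors of 52: 1, 2, 4, 13, 26, 52.
Compute 23^d (mod 53) for the divisors d until we hit 1:
23^1 ≡ 23 (mod 53)
23^2 ≡ 52 (mod 53)
23^4 ≡ 1 (mod 53) ✓
Therefore the multiplicative order of 23 modulo 53 is 4.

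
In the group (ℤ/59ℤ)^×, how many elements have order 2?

1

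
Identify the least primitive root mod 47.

5

φ(47) = 47 − 1 = 46 = 2 · 23.
g is a primitive root iff g^(46/q) ≢ 1 (mod 47) for each prime q ∈ {2, 23}.
g = 2: 2^23 ≡ 1 — hits 1, so not a primitive root.
g = 3: 3^23 ≡ 1 — hits 1, so not a primitive root.
g = 4: 4^23 ≡ 1 — hits 1, so not a primitive root.
g = 5: 5^23 ≡ 46; 5^2 ≡ 25 — none is 1, so 5 is a primitive root.
So 5 is the smallest generator of (Z/47Z)^×.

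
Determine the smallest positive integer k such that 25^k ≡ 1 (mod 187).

40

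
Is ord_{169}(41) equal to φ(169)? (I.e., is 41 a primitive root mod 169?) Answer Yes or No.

φ(169) = φ(13^2) = 13·(13−1) = 156 = 2^2 · 3 · 13.
41 is a primitive root mod 169 iff 41^(φ(169)/q) ≢ 1 for every prime q | φ(169), i.e. q ∈ {2, 3, 13}.
41^78 ≡ 168 (mod 169)  [q = 2: ≢ 1 ✓]
41^52 ≡ 146 (mod 169)  [q = 3: ≢ 1 ✓]
41^12 ≡ 105 (mod 169)  [q = 13: ≢ 1 ✓]
Every test exponent gives a nontrivial residue, hence 41 generates the full group.

Yes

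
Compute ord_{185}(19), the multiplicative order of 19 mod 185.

36

Since 19 ∈ (Z/185Z)^×, its order divides φ(185) = φ(5·37) = (5−1)·(37−1) = 4·36 = 144 = 2^4 · 3^2.
Divisors of 144: 1, 2, 3, 4, 6, 8, 9, 12, 16, 18, 24, 36, 48, 72, 144.
Test each divisor d:
19^1 ≡ 19
19^2 ≡ 176
19^3 ≡ 14
19^4 ≡ 81
19^6 ≡ 11
19^8 ≡ 86
19^9 ≡ 154
19^12 ≡ 121
19^16 ≡ 181
19^18 ≡ 36
19^24 ≡ 26
19^36 ≡ 1
Therefore the multiplicative order of 19 modulo 185 is 36.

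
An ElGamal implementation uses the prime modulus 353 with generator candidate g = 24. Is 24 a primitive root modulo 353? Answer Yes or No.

φ(353) = 353 − 1 = 352 = 2^5 · 11.
It suffices to check that the order of 24 is not a proper divisor of 352: compute 24^(352/q) for q ∈ {2, 11}.
24^176 ≡ 352 (mod 353)  [q = 2: ≢ 1 ✓]
24^32 ≡ 187 (mod 353)  [q = 11: ≢ 1 ✓]
None equal 1, so ord_353(24) = 352: 24 is a primitive root.

Yes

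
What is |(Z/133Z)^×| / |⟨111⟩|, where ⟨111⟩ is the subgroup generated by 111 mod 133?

By Lagrange's theorem, ord_133(111) divides φ(133) = φ(7·19) = (7−1)·(19−1) = 6·18 = 108 = 2^2 · 3^3.
Divisors of 108: 1, 2, 3, 4, 6, 9, 12, 18, 27, 36, 54, 108.
Evaluate successive powers at the divisors of 108:
111^1 ≡ 111
111^2 ≡ 85
111^3 ≡ 125
111^4 ≡ 43
111^6 ≡ 64
111^9 ≡ 20
111^12 ≡ 106
111^18 ≡ 1
The order of 111 is 18, so the subgroup it generates has 18 elements.
The index is φ(133) / ord(111) = 108 / 18 = 6.

6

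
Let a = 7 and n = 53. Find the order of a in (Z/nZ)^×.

By Lagrange's theorem, ord_53(7) divides φ(53) = 53 − 1 = 52 = 2^2 · 13.
Divisors of 52: 1, 2, 4, 13, 26, 52.
Compute 7^d (mod 53) for the divisors d until we hit 1:
7^1 ≡ 7 (mod 53)
7^2 ≡ 49 (mod 53)
7^4 ≡ 16 (mod 53)
7^13 ≡ 52 (mod 53)
7^26 ≡ 1 (mod 53) ✓
Therefore the multiplicative order of 7 modulo 53 is 26.

26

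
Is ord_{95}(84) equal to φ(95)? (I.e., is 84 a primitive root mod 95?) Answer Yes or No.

95 = 5 · 19 is a product of two distinct odd primes, so (Z/95Z)^× ≅ (Z/5Z)^× × (Z/19Z)^× is not cyclic.
No primitive root modulo 95 exists; in particular 84 is not one.

No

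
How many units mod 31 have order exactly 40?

0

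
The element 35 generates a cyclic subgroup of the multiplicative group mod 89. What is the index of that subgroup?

The order of 35 must divide φ(89) = 89 − 1 = 88 = 2^3 · 11.
Divisors of 88: 1, 2, 4, 8, 11, 22, 44, 88.
Test each divisor d:
35^1 ≡ 35 (mod 89)
35^2 ≡ 68 (mod 89)
35^4 ≡ 85 (mod 89)
35^8 ≡ 16 (mod 89)
35^11 ≡ 77 (mod 89)
35^22 ≡ 55 (mod 89)
35^44 ≡ 88 (mod 89)
35^88 ≡ 1 (mod 89) ✓
So ord_89(35) = 88, hence |⟨35⟩| = 88.
The index is φ(89) / ord(35) = 88 / 88 = 1.

1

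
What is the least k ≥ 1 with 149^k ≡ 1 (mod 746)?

372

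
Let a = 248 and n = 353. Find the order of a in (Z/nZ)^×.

The order of 248 must divide φ(353) = 353 − 1 = 352 = 2^5 · 11.
Divisors of 352: 1, 2, 4, 8, 11, 16, 22, 32, 44, 88, 176, 352.
Test each divisor d:
248^1 ≡ 248 (mod 353)
248^2 ≡ 82 (mod 353)
248^4 ≡ 17 (mod 353)
248^8 ≡ 289 (mod 353)
248^11 ≡ 7 (mod 353)
248^16 ≡ 213 (mod 353)
248^22 ≡ 49 (mod 353)
248^32 ≡ 185 (mod 353)
248^44 ≡ 283 (mod 353)
248^88 ≡ 311 (mod 353)
248^176 ≡ 352 (mod 353)
248^352 ≡ 1 (mod 353) ✓
Hence ord(248) = 352.

352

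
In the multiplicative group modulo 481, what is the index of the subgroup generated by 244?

By Lagrange's theorem, ord_481(244) divides φ(481) = φ(13·37) = (13−1)·(37−1) = 12·36 = 432 = 2^4 · 3^3.
Divisors of 432: 1, 2, 3, 4, 6, 8, 9, 12, 16, 18, 24, 27, 36, 48, 54, 72, 108, 144, 216, 432.
Test each divisor d:
244^1 ≡ 244
244^2 ≡ 373
244^3 ≡ 103
244^4 ≡ 120
244^6 ≡ 27
244^8 ≡ 451
244^9 ≡ 376
244^12 ≡ 248
244^16 ≡ 419
244^18 ≡ 443
244^24 ≡ 417
244^27 ≡ 142
244^36 ≡ 1
The order of 244 is 36, so the subgroup it generates has 36 elements.
[(Z/481Z)^× : ⟨244⟩] = 432/36 = 12.

12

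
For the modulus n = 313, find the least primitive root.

10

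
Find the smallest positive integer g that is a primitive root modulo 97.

φ(97) = 97 − 1 = 96 = 2^5 · 3.
Test candidates g = 2, 3, … against the prime factors q ∈ {2, 3} of φ(97): g is a generator iff g^(96/q) ≢ 1 for every such q.
g = 2: 2^48 ≡ 1 — hits 1, so not a primitive root.
g = 3: 3^48 ≡ 1 — hits 1, so not a primitive root.
g = 4: 4^48 ≡ 1 — hits 1, so not a primitive root.
g = 5: 5^48 ≡ 96; 5^32 ≡ 35 — none is 1, so 5 is a primitive root.
Hence the least primitive root of 97 is 5.

5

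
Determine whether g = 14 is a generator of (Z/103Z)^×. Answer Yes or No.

φ(103) = 103 − 1 = 102 = 2 · 3 · 17.
An element g generates (Z/103Z)^× iff g^(102/q) ≢ 1 (mod 103) for each prime q ∈ {2, 3, 17}.
14^51 ≡ 1 (mod 103)  [q = 2: ≡ 1 ✗]
14^34 ≡ 1 (mod 103)  [q = 3: ≡ 1 ✗]
14^6 ≡ 30 (mod 103)  [q = 17: ≢ 1 ✓]
Since 14^51 ≡ 1, the order of 14 divides 51 < 102, so 14 is not a primitive root.

No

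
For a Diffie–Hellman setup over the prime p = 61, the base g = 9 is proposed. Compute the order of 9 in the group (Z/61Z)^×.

5

The order of 9 must divide φ(61) = 61 − 1 = 60 = 2^2 · 3 · 5.
Divisors of 60: 1, 2, 3, 4, 5, 6, 10, 12, 15, 20, 30, 60.
Test each divisor d:
9^1 ≡ 9 (mod 61)
9^2 ≡ 20 (mod 61)
9^3 ≡ 58 (mod 61)
9^4 ≡ 34 (mod 61)
9^5 ≡ 1 (mod 61) ✓
Therefore the multiplicative order of 9 modulo 61 is 5.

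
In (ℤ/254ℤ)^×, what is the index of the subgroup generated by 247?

2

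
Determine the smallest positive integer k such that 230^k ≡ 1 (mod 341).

30

ord(230) | φ(341) = φ(11·31) = (11−1)·(31−1) = 10·30 = 300 = 2^2 · 3 · 5^2.
Divisors of 300: 1, 2, 3, 4, 5, 6, 10, 12, 15, 20, 25, 30, 50, 60, 75, 100, 150, 300.
Test each divisor d:
230^1 ≡ 230 (mod 341)
230^2 ≡ 45 (mod 341)
230^3 ≡ 120 (mod 341)
230^4 ≡ 320 (mod 341)
230^5 ≡ 285 (mod 341)
230^6 ≡ 78 (mod 341)
230^10 ≡ 67 (mod 341)
230^12 ≡ 287 (mod 341)
230^15 ≡ 340 (mod 341)
230^20 ≡ 56 (mod 341)
230^25 ≡ 274 (mod 341)
230^30 ≡ 1 (mod 341) ✓
So ord_341(230) = 30.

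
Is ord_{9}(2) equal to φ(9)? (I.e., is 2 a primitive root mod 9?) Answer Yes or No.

Yes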